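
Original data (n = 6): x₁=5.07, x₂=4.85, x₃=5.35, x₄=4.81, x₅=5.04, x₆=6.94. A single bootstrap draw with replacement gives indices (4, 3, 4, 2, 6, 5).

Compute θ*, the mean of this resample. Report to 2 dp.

θ* = 5.30

Resample values: 4.81, 5.35, 4.81, 4.85, 6.94, 5.04.
Mean = (4.81 + 5.35 + 4.81 + 4.85 + 6.94 + 5.04) / 6 = 31.800 / 6 = 5.30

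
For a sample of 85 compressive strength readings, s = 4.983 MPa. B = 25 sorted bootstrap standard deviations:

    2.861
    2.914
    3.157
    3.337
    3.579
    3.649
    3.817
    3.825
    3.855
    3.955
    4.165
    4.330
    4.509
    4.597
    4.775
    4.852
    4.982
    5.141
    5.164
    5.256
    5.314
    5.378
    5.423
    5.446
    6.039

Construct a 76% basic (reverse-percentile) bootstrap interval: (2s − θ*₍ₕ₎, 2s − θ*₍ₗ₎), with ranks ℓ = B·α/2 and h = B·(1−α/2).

(4.588, 6.809)

Percentile endpoints at ranks 3 and 22: θ*₍3₎ = 3.157, θ*₍22₎ = 5.378.
Basic interval reflects these around s:
  lower = 2 × 4.983 − 5.378 = 4.588
  upper = 2 × 4.983 − 3.157 = 6.809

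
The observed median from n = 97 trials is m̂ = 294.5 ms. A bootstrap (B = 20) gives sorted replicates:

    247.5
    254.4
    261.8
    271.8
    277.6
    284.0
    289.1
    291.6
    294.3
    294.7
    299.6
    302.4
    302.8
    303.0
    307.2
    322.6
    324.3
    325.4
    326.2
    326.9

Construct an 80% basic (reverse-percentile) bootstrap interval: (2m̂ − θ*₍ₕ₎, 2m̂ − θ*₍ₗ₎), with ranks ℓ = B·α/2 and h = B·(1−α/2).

(263.6, 334.6)

Percentile endpoints at ranks 2 and 18: θ*₍2₎ = 254.4, θ*₍18₎ = 325.4.
Basic interval reflects these around m̂:
  lower = 2 × 294.5 − 325.4 = 263.6
  upper = 2 × 294.5 − 254.4 = 334.6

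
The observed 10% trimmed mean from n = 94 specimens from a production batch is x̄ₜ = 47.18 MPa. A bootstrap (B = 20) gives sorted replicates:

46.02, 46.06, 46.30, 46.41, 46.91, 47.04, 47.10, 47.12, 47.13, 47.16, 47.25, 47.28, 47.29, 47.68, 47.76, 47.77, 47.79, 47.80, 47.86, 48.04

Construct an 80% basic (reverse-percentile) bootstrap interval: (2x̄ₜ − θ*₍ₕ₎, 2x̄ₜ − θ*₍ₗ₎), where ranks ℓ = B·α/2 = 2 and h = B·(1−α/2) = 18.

(46.56, 48.30)

Percentile endpoints at ranks 2 and 18: θ*₍2₎ = 46.06, θ*₍18₎ = 47.80.
Basic interval reflects these around x̄ₜ:
  lower = 2 × 47.18 − 47.80 = 46.56
  upper = 2 × 47.18 − 46.06 = 48.30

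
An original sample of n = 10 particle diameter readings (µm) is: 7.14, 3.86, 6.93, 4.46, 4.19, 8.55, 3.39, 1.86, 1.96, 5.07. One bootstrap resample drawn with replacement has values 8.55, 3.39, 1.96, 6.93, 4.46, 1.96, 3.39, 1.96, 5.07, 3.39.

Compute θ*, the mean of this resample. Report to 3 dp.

θ* = 4.106

Mean = (8.55 + 3.39 + 1.96 + 6.93 + 4.46 + 1.96 + 3.39 + 1.96 + 5.07 + 3.39) / 10 = 41.060 / 10 = 4.106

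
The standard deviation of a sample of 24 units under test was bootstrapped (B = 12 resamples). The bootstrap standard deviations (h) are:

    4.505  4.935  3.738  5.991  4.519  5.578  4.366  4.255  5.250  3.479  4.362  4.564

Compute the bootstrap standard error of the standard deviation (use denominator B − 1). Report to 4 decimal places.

Bootstrap SE is the standard deviation of the 12 replicate standard deviations.
Mean of replicates: (4.505 + 4.935 + 3.738 + 5.991 + 4.519 + 5.578 + 4.366 + 4.255 + 5.250 + 3.479 + 4.362 + 4.564) / 12 = 55.54200 / 12 = 4.62850
Sum of squared deviations: (−0.12350)² + (+0.30650)² + (−0.89050)² + (+1.36250)² + (−0.10950)² + (+0.94950)² + (−0.26250)² + (−0.37350)² + (+0.62150)² + (−1.14950)² + (−0.26650)² + (−0.06450)² = 5.66333
Variance = 5.66333 / 11 = 0.51485
SE* = √0.51485

SE* = 0.7175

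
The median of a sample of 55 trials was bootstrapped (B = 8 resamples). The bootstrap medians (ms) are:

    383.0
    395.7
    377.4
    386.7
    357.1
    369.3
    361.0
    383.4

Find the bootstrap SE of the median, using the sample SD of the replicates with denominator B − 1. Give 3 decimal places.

SE* = 13.264

Bootstrap SE is the standard deviation of the 8 replicate medians.
Mean of replicates: (383.0 + 395.7 + 377.4 + 386.7 + 357.1 + 369.3 + 361.0 + 383.4) / 8 = 3013.6000 / 8 = 376.7000
Sum of squared deviations: (+6.3000)² + (+19.0000)² + (+0.7000)² + (+10.0000)² + (−19.6000)² + (−7.4000)² + (−15.7000)² + (+6.7000)² = 1231.4800
Variance = 1231.4800 / 7 = 175.9257
SE* = √175.9257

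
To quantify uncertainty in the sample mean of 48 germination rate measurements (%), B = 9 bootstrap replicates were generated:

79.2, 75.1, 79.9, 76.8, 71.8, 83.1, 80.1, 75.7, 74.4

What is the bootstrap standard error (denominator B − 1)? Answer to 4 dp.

SE* = 3.5025

Bootstrap SE is the standard deviation of the 9 replicate means.
Mean of replicates: (79.2 + 75.1 + 79.9 + 76.8 + 71.8 + 83.1 + 80.1 + 75.7 + 74.4) / 9 = 696.10000 / 9 = 77.34444
Sum of squared deviations: (+1.85556)² + (−2.24444)² + (+2.55556)² + (−0.54444)² + (−5.54444)² + (+5.75556)² + (+2.75556)² + (−1.64444)² + (−2.94444)² = 98.14222
Variance = 98.14222 / 8 = 12.26778
SE* = √12.26778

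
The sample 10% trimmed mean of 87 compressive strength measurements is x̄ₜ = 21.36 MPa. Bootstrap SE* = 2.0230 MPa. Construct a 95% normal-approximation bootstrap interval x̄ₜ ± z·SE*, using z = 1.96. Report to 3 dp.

Margin = 1.96 × 2.0230 = 3.9651
Interval: 21.36 ± 3.9651

(17.395, 25.325)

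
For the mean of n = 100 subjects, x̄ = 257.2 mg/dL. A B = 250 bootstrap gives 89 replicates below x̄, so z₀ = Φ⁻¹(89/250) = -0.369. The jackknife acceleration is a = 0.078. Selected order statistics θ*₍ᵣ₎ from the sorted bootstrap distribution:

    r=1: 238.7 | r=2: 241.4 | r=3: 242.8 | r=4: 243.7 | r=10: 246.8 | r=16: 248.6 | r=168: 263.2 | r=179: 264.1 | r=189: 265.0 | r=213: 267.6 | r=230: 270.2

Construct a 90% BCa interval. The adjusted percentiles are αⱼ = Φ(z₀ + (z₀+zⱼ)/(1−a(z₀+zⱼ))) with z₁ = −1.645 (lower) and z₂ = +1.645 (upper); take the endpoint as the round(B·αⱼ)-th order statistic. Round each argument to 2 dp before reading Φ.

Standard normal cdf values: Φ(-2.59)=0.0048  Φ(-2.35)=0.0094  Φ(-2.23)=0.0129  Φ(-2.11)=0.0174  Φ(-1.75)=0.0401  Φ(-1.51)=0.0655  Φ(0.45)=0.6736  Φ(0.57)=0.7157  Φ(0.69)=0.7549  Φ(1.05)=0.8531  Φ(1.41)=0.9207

Lower: z₀ + z₁ = -0.369 + (-1.645) = -2.014; 1 − a(z₀+z₁) = 1 − (0.078)(-2.014) = 1.1571; argument = -0.369 + (-2.014)/1.1571 = -2.1096 → -2.11.
α₁ = Φ(-2.11) = 0.0174; rank = round(250 × 0.0174) = 4; θ*₍4₎ = 243.7.
Upper: z₀ + z₂ = 1.276; 1 − a(z₀+z₂) = 0.9005; argument = 1.0480 → 1.05; α₂ = 0.8531; rank = 213; θ*₍213₎ = 267.6.

(243.7, 267.6)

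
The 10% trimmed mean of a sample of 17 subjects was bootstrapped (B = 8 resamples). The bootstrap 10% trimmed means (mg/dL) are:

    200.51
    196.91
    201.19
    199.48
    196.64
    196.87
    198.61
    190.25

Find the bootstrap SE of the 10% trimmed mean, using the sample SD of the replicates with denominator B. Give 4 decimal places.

SE* = 3.1986

Bootstrap SE is the standard deviation of the 8 replicate 10% trimmed means.
Mean of replicates: (200.51 + 196.91 + 201.19 + 199.48 + 196.64 + 196.87 + 198.61 + 190.25) / 8 = 1580.46000 / 8 = 197.55750
Sum of squared deviations: (+2.95250)² + (−0.64750)² + (+3.63250)² + (+1.92250)² + (−0.91750)² + (−0.68750)² + (+1.05250)² + (−7.30750)² = 81.84935
Variance = 81.84935 / 8 = 10.23117
SE* = √10.23117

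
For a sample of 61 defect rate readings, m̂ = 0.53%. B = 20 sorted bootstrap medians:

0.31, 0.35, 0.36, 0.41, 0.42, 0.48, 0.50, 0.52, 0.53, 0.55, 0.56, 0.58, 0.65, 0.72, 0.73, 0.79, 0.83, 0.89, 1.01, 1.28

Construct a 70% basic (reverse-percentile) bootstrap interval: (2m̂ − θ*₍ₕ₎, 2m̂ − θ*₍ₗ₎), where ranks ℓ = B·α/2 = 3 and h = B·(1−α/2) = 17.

Percentile endpoints at ranks 3 and 17: θ*₍3₎ = 0.36, θ*₍17₎ = 0.83.
Basic interval reflects these around m̂:
  lower = 2 × 0.53 − 0.83 = 0.23
  upper = 2 × 0.53 − 0.36 = 0.70

(0.23, 0.70)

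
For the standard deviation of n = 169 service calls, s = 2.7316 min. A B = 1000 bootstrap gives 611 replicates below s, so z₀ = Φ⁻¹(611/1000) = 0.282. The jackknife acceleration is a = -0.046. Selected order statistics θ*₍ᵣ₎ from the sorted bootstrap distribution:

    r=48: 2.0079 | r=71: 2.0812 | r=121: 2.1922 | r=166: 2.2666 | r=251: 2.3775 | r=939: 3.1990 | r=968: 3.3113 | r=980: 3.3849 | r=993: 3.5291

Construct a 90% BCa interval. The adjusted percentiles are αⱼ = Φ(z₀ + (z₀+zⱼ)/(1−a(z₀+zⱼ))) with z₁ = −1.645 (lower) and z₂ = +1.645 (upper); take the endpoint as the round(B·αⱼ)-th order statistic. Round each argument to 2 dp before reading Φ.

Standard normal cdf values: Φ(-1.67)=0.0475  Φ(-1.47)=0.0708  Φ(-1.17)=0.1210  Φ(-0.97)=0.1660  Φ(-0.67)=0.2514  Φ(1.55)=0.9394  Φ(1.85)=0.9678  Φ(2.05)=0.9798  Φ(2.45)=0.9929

Lower: z₀ + z₁ = 0.282 + (-1.645) = -1.363; 1 − a(z₀+z₁) = 1 − (-0.046)(-1.363) = 0.9373; argument = 0.282 + (-1.363)/0.9373 = -1.1722 → -1.17.
α₁ = Φ(-1.17) = 0.1210; rank = round(1000 × 0.1210) = 121; θ*₍121₎ = 2.1922.
Upper: z₀ + z₂ = 1.927; 1 − a(z₀+z₂) = 1.0886; argument = 2.0521 → 2.05; α₂ = 0.9798; rank = 980; θ*₍980₎ = 3.3849.

(2.1922, 3.3849)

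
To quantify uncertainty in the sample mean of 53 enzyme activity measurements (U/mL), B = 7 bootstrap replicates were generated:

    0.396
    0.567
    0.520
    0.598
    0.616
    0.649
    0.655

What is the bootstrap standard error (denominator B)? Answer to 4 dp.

Bootstrap SE is the standard deviation of the 7 replicate means.
Mean of replicates: (0.396 + 0.567 + 0.520 + 0.598 + 0.616 + 0.649 + 0.655) / 7 = 4.00100 / 7 = 0.57157
Sum of squared deviations: (−0.17557)² + (−0.00457)² + (−0.05157)² + (+0.02643)² + (+0.04443)² + (+0.07743)² + (+0.08343)² = 0.04913
Variance = 0.04913 / 7 = 0.00702
SE* = √0.00702

SE* = 0.0838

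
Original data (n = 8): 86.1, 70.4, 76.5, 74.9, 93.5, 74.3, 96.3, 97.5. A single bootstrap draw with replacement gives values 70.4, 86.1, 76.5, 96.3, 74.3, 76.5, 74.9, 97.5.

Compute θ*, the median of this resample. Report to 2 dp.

Sorted: 70.4, 74.3, 74.9, 76.5, 76.5, 86.1, 96.3, 97.5
Median = average of the two middle values = 76.50

θ* = 76.50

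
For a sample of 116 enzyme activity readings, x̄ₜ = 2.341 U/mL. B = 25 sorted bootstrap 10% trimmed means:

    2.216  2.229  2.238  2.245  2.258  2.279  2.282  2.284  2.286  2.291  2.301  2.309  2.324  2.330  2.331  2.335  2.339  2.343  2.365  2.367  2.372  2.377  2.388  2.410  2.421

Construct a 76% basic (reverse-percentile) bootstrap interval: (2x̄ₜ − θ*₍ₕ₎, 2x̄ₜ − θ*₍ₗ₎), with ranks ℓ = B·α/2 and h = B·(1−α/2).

(2.305, 2.444)

Percentile endpoints at ranks 3 and 22: θ*₍3₎ = 2.238, θ*₍22₎ = 2.377.
Basic interval reflects these around x̄ₜ:
  lower = 2 × 2.341 − 2.377 = 2.305
  upper = 2 × 2.341 − 2.238 = 2.444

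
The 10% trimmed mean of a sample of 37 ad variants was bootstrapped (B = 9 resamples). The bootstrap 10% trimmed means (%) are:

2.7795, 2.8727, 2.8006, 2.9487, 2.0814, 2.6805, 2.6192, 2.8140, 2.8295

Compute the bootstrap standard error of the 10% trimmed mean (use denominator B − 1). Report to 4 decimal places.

SE* = 0.2563

Bootstrap SE is the standard deviation of the 9 replicate 10% trimmed means.
Mean of replicates: (2.7795 + 2.8727 + 2.8006 + 2.9487 + 2.0814 + 2.6805 + 2.6192 + 2.8140 + 2.8295) / 9 = 24.42610 / 9 = 2.71401
Sum of squared deviations: (+0.06549)² + (+0.15869)² + (+0.08659)² + (+0.23469)² + (−0.63261)² + (−0.03351)² + (−0.09481)² + (+0.09999)² + (+0.11549)² = 0.52569
Variance = 0.52569 / 8 = 0.06571
SE* = √0.06571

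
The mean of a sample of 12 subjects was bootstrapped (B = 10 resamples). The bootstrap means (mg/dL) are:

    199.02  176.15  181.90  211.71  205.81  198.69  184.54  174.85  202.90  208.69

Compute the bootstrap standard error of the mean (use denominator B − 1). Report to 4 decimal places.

SE* = 13.8032

Bootstrap SE is the standard deviation of the 10 replicate means.
Mean of replicates: (199.02 + 176.15 + 181.90 + 211.71 + 205.81 + 198.69 + 184.54 + 174.85 + 202.90 + 208.69) / 10 = 1944.26000 / 10 = 194.42600
Sum of squared deviations: (+4.59400)² + (−18.27600)² + (−12.52600)² + (+17.28400)² + (+11.38400)² + (+4.26400)² + (−9.88600)² + (−19.57600)² + (+8.47400)² + (+14.26400)² = 1714.75464
Variance = 1714.75464 / 9 = 190.52829
SE* = √190.52829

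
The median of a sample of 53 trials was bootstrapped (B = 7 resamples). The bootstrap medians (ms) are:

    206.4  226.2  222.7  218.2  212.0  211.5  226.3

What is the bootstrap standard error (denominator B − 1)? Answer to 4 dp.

Bootstrap SE is the standard deviation of the 7 replicate medians.
Mean of replicates: (206.4 + 226.2 + 222.7 + 218.2 + 212.0 + 211.5 + 226.3) / 7 = 1523.30000 / 7 = 217.61429
Sum of squared deviations: (−11.21429)² + (+8.58571)² + (+5.08571)² + (+0.58571)² + (−5.61429)² + (−6.11429)² + (+8.68571)² = 370.02857
Variance = 370.02857 / 6 = 61.67143
SE* = √61.67143

SE* = 7.8531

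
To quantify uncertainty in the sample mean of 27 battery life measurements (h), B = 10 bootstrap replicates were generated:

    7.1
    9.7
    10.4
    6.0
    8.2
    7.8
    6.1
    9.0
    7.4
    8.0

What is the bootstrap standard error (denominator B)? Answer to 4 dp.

SE* = 1.3602

Bootstrap SE is the standard deviation of the 10 replicate means.
Mean of replicates: (7.1 + 9.7 + 10.4 + 6.0 + 8.2 + 7.8 + 6.1 + 9.0 + 7.4 + 8.0) / 10 = 79.70000 / 10 = 7.97000
Sum of squared deviations: (−0.87000)² + (+1.73000)² + (+2.43000)² + (−1.97000)² + (+0.23000)² + (−0.17000)² + (−1.87000)² + (+1.03000)² + (−0.57000)² + (+0.03000)² = 18.50100
Variance = 18.50100 / 10 = 1.85010
SE* = √1.85010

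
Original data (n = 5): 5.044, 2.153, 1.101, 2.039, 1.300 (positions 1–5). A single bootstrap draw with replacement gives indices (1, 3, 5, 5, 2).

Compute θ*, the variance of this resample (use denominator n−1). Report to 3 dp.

Resample values: 5.044, 1.101, 1.300, 1.300, 2.153.
Mean = 2.1796; sum of squared deviations = 10.9163
s² = 10.9163 / 4 = 2.7291

θ* = 2.729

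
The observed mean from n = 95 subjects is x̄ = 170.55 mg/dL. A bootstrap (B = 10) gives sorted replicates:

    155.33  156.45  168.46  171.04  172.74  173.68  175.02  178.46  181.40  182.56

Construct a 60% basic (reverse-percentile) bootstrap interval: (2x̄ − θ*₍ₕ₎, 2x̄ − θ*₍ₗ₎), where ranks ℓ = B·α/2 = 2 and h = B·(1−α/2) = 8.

(162.64, 184.65)

Percentile endpoints at ranks 2 and 8: θ*₍2₎ = 156.45, θ*₍8₎ = 178.46.
Basic interval reflects these around x̄:
  lower = 2 × 170.55 − 178.46 = 162.64
  upper = 2 × 170.55 − 156.45 = 184.65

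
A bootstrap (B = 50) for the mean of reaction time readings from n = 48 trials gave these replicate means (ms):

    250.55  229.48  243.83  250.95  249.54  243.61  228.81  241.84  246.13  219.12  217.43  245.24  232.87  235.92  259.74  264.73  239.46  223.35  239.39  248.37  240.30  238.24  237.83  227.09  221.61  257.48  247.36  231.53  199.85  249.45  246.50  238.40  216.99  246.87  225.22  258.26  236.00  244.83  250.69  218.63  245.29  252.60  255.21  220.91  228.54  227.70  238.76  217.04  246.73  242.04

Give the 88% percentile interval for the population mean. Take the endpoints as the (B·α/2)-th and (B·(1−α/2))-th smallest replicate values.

(217.04, 257.48)

Sorted replicates: 199.85, 216.99, 217.04, 217.43, 218.63, 219.12, 220.91, 221.61, 223.35, 225.22, 227.09, 227.70, 228.54, 228.81, 229.48, 231.53, 232.87, 235.92, 236.00, 237.83, 238.24, 238.40, 238.76, 239.39, 239.46, 240.30, 241.84, 242.04, 243.61, 243.83, 244.83, 245.24, 245.29, 246.13, 246.50, 246.73, 246.87, 247.36, 248.37, 249.45, 249.54, 250.55, 250.69, 250.95, 252.60, 255.21, 257.48, 258.26, 259.74, 264.73
α = 0.12; lower rank = 50 × 0.060 = 3; upper rank = 50 × 0.940 = 47.
The 3rd smallest replicate is 217.04; the 47th is 257.48.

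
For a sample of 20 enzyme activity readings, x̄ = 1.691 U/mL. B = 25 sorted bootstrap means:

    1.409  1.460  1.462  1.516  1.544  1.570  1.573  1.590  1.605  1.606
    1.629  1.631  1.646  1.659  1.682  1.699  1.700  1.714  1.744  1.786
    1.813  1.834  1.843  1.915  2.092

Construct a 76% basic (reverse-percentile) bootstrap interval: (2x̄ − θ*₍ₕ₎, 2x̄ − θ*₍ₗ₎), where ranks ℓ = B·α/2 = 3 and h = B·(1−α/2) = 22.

Percentile endpoints at ranks 3 and 22: θ*₍3₎ = 1.462, θ*₍22₎ = 1.834.
Basic interval reflects these around x̄:
  lower = 2 × 1.691 − 1.834 = 1.548
  upper = 2 × 1.691 − 1.462 = 1.920

(1.548, 1.920)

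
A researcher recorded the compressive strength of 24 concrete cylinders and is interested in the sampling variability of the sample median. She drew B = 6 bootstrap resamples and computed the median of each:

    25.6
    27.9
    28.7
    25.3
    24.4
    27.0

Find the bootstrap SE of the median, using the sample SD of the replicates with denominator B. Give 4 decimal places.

SE* = 1.5115

Bootstrap SE is the standard deviation of the 6 replicate medians.
Mean of replicates: (25.6 + 27.9 + 28.7 + 25.3 + 24.4 + 27.0) / 6 = 158.90000 / 6 = 26.48333
Sum of squared deviations: (−0.88333)² + (+1.41667)² + (+2.21667)² + (−1.18333)² + (−2.08333)² + (+0.51667)² = 13.70833
Variance = 13.70833 / 6 = 2.28472
SE* = √2.28472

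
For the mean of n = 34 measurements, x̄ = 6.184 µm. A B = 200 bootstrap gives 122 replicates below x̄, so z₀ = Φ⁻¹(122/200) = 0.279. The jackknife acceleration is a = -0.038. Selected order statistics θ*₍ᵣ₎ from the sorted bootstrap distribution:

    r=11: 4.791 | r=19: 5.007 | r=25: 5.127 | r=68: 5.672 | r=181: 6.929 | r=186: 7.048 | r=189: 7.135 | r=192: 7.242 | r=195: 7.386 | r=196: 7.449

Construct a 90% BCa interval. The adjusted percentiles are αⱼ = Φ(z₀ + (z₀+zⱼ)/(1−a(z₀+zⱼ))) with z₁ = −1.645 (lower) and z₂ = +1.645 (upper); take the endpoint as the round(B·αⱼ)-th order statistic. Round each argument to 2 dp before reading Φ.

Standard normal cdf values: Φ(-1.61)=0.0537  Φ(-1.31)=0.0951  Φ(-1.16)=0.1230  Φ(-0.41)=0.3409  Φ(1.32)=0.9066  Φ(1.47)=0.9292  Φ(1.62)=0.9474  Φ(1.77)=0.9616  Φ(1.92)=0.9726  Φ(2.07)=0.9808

(5.127, 7.449)

Lower: z₀ + z₁ = 0.279 + (-1.645) = -1.366; 1 − a(z₀+z₁) = 1 − (-0.038)(-1.366) = 0.9481; argument = 0.279 + (-1.366)/0.9481 = -1.1618 → -1.16.
α₁ = Φ(-1.16) = 0.1230; rank = round(200 × 0.1230) = 25; θ*₍25₎ = 5.127.
Upper: z₀ + z₂ = 1.924; 1 − a(z₀+z₂) = 1.0731; argument = 2.0719 → 2.07; α₂ = 0.9808; rank = 196; θ*₍196₎ = 7.449.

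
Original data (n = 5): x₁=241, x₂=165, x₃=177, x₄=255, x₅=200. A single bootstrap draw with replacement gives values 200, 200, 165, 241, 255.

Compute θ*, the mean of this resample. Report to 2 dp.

θ* = 212.20

Mean = (200 + 200 + 165 + 241 + 255) / 5 = 1061.0 / 5 = 212.20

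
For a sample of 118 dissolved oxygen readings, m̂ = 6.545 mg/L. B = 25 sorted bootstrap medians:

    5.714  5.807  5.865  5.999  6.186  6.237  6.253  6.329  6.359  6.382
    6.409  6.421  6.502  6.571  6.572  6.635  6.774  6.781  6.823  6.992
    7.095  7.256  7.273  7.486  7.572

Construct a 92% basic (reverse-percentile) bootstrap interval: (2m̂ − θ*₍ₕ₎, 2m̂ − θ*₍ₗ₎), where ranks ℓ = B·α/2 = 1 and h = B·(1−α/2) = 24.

Percentile endpoints at ranks 1 and 24: θ*₍1₎ = 5.714, θ*₍24₎ = 7.486.
Basic interval reflects these around m̂:
  lower = 2 × 6.545 − 7.486 = 5.604
  upper = 2 × 6.545 − 5.714 = 7.376

(5.604, 7.376)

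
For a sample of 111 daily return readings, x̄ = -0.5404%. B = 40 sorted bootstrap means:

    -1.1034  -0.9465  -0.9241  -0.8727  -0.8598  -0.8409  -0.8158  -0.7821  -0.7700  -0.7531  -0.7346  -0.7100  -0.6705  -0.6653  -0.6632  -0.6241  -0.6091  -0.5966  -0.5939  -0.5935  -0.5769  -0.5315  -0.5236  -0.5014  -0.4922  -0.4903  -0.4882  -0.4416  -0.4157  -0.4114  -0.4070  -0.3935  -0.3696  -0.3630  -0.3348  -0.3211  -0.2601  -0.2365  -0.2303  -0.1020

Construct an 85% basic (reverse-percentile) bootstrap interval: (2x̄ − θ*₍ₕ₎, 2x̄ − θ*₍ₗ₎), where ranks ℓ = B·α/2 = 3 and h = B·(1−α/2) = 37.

Percentile endpoints at ranks 3 and 37: θ*₍3₎ = -0.9241, θ*₍37₎ = -0.2601.
Basic interval reflects these around x̄:
  lower = 2 × -0.5404 − -0.2601 = -0.8207
  upper = 2 × -0.5404 − -0.9241 = -0.1567

(-0.8207, -0.1567)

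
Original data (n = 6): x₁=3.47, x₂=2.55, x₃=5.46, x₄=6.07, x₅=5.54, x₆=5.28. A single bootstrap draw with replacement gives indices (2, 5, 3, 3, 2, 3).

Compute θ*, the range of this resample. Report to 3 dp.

Resample values: 2.55, 5.54, 5.46, 5.46, 2.55, 5.46.
Range = 5.54 − 2.55 = 2.990

θ* = 2.990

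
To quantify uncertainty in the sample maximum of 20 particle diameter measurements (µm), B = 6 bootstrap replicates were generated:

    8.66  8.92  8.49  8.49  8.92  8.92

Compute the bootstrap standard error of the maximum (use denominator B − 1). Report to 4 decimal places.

SE* = 0.2137

Bootstrap SE is the standard deviation of the 6 replicate maximums.
Mean of replicates: (8.66 + 8.92 + 8.49 + 8.49 + 8.92 + 8.92) / 6 = 52.40000 / 6 = 8.73333
Sum of squared deviations: (−0.07333)² + (+0.18667)² + (−0.24333)² + (−0.24333)² + (+0.18667)² + (+0.18667)² = 0.22833
Variance = 0.22833 / 5 = 0.04567
SE* = √0.04567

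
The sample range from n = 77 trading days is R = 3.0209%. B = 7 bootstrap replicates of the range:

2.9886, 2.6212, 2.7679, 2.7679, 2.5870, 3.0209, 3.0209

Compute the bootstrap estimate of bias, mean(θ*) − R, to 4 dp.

bias = −0.1960

mean(θ*) = (2.9886 + 2.6212 + 2.7679 + 2.7679 + 2.5870 + 3.0209 + 3.0209) / 7 = 2.82491
bias = 2.82491 − 3.0209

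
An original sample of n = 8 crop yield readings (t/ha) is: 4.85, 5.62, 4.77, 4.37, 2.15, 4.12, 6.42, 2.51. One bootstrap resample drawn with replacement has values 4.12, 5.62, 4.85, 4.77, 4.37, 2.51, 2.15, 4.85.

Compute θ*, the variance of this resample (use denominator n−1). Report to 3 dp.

θ* = 1.466

Mean = 4.1550; sum of squared deviations = 10.2640
s² = 10.2640 / 7 = 1.4663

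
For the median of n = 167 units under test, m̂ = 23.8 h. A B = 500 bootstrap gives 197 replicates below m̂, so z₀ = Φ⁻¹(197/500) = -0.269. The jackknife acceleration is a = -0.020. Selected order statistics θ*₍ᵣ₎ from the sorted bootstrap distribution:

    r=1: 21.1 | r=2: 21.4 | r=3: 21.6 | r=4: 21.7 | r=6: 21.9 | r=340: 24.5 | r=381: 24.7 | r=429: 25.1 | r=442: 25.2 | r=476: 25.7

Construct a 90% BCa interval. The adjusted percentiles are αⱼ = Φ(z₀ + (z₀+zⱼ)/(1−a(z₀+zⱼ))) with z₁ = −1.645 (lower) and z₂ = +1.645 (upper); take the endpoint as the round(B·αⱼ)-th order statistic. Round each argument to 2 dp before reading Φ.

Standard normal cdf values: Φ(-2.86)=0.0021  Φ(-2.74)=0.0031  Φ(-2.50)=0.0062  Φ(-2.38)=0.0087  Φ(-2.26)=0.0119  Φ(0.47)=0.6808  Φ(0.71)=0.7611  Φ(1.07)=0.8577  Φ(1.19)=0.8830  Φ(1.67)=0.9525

(21.9, 25.1)

Lower: z₀ + z₁ = -0.269 + (-1.645) = -1.914; 1 − a(z₀+z₁) = 1 − (-0.020)(-1.914) = 0.9617; argument = -0.269 + (-1.914)/0.9617 = -2.2592 → -2.26.
α₁ = Φ(-2.26) = 0.0119; rank = round(500 × 0.0119) = 6; θ*₍6₎ = 21.9.
Upper: z₀ + z₂ = 1.376; 1 − a(z₀+z₂) = 1.0275; argument = 1.0701 → 1.07; α₂ = 0.8577; rank = 429; θ*₍429₎ = 25.1.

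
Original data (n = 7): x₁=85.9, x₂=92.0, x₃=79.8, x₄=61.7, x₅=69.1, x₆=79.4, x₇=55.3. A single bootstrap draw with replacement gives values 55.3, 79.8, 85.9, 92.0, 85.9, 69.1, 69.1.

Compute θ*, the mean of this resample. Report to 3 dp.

θ* = 76.729

Mean = (55.3 + 79.8 + 85.9 + 92.0 + 85.9 + 69.1 + 69.1) / 7 = 537.10 / 7 = 76.729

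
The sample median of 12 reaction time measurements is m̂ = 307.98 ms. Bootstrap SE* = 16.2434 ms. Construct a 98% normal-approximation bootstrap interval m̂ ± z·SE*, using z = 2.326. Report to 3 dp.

(270.198, 345.762)

Margin = 2.326 × 16.2434 = 37.7821
Interval: 307.98 ± 37.7821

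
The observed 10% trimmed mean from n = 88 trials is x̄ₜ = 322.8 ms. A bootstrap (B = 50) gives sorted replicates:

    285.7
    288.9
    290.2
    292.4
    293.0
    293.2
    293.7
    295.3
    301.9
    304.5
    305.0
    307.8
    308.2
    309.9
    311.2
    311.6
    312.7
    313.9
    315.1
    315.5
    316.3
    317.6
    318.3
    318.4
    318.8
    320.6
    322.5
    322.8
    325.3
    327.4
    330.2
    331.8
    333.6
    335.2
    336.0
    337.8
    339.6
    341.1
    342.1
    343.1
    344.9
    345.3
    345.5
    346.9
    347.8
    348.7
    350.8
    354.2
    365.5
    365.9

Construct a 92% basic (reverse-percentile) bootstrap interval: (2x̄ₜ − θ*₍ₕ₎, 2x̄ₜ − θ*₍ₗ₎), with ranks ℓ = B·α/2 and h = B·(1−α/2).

(291.4, 356.7)

Percentile endpoints at ranks 2 and 48: θ*₍2₎ = 288.9, θ*₍48₎ = 354.2.
Basic interval reflects these around x̄ₜ:
  lower = 2 × 322.8 − 354.2 = 291.4
  upper = 2 × 322.8 − 288.9 = 356.7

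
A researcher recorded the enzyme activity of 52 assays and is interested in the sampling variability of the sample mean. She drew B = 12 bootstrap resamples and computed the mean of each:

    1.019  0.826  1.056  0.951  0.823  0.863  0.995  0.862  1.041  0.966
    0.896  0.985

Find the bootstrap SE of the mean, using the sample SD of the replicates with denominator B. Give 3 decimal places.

SE* = 0.080

Bootstrap SE is the standard deviation of the 12 replicate means.
Mean of replicates: (1.019 + 0.826 + 1.056 + 0.951 + 0.823 + 0.863 + 0.995 + 0.862 + 1.041 + 0.966 + 0.896 + 0.985) / 12 = 11.2830 / 12 = 0.9402
Sum of squared deviations: (+0.0787)² + (−0.1142)² + (+0.1158)² + (+0.0108)² + (−0.1172)² + (−0.0772)² + (+0.0548)² + (−0.0782)² + (+0.1008)² + (+0.0258)² + (−0.0442)² + (+0.0448)² = 0.0764
Variance = 0.0764 / 12 = 0.0064
SE* = √0.0064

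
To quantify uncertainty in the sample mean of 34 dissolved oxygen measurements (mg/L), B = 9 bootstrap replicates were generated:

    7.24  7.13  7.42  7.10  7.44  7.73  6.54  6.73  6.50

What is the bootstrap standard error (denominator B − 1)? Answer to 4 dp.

SE* = 0.4251

Bootstrap SE is the standard deviation of the 9 replicate means.
Mean of replicates: (7.24 + 7.13 + 7.42 + 7.10 + 7.44 + 7.73 + 6.54 + 6.73 + 6.50) / 9 = 63.83000 / 9 = 7.09222
Sum of squared deviations: (+0.14778)² + (+0.03778)² + (+0.32778)² + (+0.00778)² + (+0.34778)² + (+0.63778)² + (−0.55222)² + (−0.36222)² + (−0.59222)² = 1.44536
Variance = 1.44536 / 8 = 0.18067
SE* = √0.18067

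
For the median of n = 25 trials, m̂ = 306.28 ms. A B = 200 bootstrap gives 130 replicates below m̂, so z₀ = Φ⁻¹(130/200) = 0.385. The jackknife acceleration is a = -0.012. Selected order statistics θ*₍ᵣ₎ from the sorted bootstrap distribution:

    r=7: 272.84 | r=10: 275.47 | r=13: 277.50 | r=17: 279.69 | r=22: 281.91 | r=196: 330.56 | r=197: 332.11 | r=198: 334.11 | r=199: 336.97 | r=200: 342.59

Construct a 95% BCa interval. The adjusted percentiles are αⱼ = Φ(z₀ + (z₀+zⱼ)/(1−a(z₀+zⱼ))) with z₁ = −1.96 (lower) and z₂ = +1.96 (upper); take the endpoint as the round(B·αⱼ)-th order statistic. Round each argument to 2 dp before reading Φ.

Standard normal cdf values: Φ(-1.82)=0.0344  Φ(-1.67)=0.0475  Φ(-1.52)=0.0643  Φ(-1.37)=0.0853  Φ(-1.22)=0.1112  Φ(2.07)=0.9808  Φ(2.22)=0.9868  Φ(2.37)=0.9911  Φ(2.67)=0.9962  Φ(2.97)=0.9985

Lower: z₀ + z₁ = 0.385 + (-1.960) = -1.575; 1 − a(z₀+z₁) = 1 − (-0.012)(-1.575) = 0.9811; argument = 0.385 + (-1.575)/0.9811 = -1.2203 → -1.22.
α₁ = Φ(-1.22) = 0.1112; rank = round(200 × 0.1112) = 22; θ*₍22₎ = 281.91.
Upper: z₀ + z₂ = 2.345; 1 − a(z₀+z₂) = 1.0281; argument = 2.6658 → 2.67; α₂ = 0.9962; rank = 199; θ*₍199₎ = 336.97.

(281.91, 336.97)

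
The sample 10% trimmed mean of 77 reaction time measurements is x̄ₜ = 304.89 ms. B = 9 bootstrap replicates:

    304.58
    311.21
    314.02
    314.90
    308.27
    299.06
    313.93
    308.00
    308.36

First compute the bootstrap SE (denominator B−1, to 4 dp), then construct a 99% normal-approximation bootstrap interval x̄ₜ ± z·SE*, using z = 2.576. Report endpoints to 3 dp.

(291.714, 318.066)

Mean of replicates = 309.1478; sum of squared deviations = 209.2854; SE* = √(209.2854/8) = 5.1148
Margin = 2.576 × 5.1148 = 13.1757
Interval: 304.89 ± 13.1757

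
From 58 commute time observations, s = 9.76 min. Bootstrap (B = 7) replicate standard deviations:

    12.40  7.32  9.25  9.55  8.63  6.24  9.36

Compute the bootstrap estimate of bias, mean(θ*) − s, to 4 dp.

mean(θ*) = (12.40 + 7.32 + 9.25 + 9.55 + 8.63 + 6.24 + 9.36) / 7 = 8.96429
bias = 8.96429 − 9.76

bias = −0.7957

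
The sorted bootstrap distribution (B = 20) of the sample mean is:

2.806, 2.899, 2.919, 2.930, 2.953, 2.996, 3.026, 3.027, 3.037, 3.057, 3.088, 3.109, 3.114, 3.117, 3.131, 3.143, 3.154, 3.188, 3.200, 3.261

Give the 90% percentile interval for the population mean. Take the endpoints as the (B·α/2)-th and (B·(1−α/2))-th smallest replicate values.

(2.806, 3.200)

α = 0.10; lower rank = 20 × 0.050 = 1; upper rank = 20 × 0.950 = 19.
The 1st smallest replicate is 2.806; the 19th is 3.200.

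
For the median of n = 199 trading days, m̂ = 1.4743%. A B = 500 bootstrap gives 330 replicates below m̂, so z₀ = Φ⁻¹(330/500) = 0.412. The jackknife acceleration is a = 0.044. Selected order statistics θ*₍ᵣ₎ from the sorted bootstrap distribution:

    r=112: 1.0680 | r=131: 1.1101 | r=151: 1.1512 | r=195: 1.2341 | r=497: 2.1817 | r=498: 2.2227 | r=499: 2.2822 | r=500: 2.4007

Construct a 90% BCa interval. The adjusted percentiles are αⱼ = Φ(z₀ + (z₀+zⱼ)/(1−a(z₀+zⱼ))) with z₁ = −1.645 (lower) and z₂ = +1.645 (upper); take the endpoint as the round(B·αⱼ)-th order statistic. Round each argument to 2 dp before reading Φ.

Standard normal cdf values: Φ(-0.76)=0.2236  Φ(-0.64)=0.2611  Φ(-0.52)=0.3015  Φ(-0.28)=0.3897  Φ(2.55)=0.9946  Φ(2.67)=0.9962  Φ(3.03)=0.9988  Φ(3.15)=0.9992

Lower: z₀ + z₁ = 0.412 + (-1.645) = -1.233; 1 − a(z₀+z₁) = 1 − (0.044)(-1.233) = 1.0543; argument = 0.412 + (-1.233)/1.0543 = -0.7575 → -0.76.
α₁ = Φ(-0.76) = 0.2236; rank = round(500 × 0.2236) = 112; θ*₍112₎ = 1.0680.
Upper: z₀ + z₂ = 2.057; 1 − a(z₀+z₂) = 0.9095; argument = 2.6737 → 2.67; α₂ = 0.9962; rank = 498; θ*₍498₎ = 2.2227.

(1.0680, 2.2227)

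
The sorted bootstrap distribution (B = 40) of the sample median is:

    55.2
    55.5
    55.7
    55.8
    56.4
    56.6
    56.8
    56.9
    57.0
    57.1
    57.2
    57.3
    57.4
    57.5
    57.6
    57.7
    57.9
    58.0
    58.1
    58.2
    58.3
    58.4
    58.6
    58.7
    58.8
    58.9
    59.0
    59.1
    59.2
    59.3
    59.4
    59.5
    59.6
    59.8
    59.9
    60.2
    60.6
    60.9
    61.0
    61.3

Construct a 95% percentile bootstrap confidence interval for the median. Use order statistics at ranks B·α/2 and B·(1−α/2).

(55.2, 61.0)

α = 0.05; lower rank = 40 × 0.025 = 1; upper rank = 40 × 0.975 = 39.
The 1st smallest replicate is 55.2; the 39th is 61.0.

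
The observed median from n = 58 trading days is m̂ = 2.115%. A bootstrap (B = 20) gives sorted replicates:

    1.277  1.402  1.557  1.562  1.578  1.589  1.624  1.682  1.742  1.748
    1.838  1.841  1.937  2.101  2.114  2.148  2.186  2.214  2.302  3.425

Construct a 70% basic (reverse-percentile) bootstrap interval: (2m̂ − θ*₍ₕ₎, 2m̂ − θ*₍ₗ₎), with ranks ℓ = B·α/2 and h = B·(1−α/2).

(2.044, 2.673)

Percentile endpoints at ranks 3 and 17: θ*₍3₎ = 1.557, θ*₍17₎ = 2.186.
Basic interval reflects these around m̂:
  lower = 2 × 2.115 − 2.186 = 2.044
  upper = 2 × 2.115 − 1.557 = 2.673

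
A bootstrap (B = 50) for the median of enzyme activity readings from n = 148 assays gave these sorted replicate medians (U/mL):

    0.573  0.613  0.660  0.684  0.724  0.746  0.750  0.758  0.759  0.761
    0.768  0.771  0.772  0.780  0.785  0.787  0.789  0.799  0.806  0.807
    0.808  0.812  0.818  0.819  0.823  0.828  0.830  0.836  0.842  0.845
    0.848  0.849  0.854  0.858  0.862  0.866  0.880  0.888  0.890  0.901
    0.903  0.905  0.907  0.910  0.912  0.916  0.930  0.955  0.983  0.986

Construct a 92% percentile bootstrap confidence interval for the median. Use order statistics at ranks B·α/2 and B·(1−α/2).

(0.613, 0.955)

α = 0.08; lower rank = 50 × 0.040 = 2; upper rank = 50 × 0.960 = 48.
The 2nd smallest replicate is 0.613; the 48th is 0.955.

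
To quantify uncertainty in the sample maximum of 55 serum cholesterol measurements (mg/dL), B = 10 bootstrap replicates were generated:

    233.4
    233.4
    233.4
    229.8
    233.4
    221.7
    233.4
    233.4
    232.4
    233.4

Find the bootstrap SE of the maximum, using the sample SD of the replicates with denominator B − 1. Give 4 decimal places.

SE* = 3.7160

Bootstrap SE is the standard deviation of the 10 replicate maximums.
Mean of replicates: (233.4 + 233.4 + 233.4 + 229.8 + 233.4 + 221.7 + 233.4 + 233.4 + 232.4 + 233.4) / 10 = 2317.70000 / 10 = 231.77000
Sum of squared deviations: (+1.63000)² + (+1.63000)² + (+1.63000)² + (−1.97000)² + (+1.63000)² + (−10.07000)² + (+1.63000)² + (+1.63000)² + (+0.63000)² + (+1.63000)² = 124.28100
Variance = 124.28100 / 9 = 13.80900
SE* = √13.80900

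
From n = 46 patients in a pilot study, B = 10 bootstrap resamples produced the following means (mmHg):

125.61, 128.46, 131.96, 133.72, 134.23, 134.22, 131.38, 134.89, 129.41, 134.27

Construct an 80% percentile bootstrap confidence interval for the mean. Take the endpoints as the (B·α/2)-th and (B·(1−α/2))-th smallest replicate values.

(125.61, 134.27)

Sorted replicates: 125.61, 128.46, 129.41, 131.38, 131.96, 133.72, 134.22, 134.23, 134.27, 134.89
α = 0.20; lower rank = 10 × 0.100 = 1; upper rank = 10 × 0.900 = 9.
The 1st smallest replicate is 125.61; the 9th is 134.27.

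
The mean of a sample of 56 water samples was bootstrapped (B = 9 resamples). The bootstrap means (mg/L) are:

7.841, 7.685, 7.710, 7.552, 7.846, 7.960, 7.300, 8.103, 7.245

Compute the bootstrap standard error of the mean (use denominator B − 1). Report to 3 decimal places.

SE* = 0.287

Bootstrap SE is the standard deviation of the 9 replicate means.
Mean of replicates: (7.841 + 7.685 + 7.710 + 7.552 + 7.846 + 7.960 + 7.300 + 8.103 + 7.245) / 9 = 69.2420 / 9 = 7.6936
Sum of squared deviations: (+0.1474)² + (−0.0086)² + (+0.0164)² + (−0.1416)² + (+0.1524)² + (+0.2664)² + (−0.3936)² + (+0.4094)² + (−0.4486)² = 0.6601
Variance = 0.6601 / 8 = 0.0825
SE* = √0.0825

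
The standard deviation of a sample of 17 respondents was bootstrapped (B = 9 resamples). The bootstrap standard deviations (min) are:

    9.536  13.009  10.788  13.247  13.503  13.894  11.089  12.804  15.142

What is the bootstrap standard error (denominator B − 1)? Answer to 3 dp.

SE* = 1.751

Bootstrap SE is the standard deviation of the 9 replicate standard deviations.
Mean of replicates: (9.536 + 13.009 + 10.788 + 13.247 + 13.503 + 13.894 + 11.089 + 12.804 + 15.142) / 9 = 113.0120 / 9 = 12.5569
Sum of squared deviations: (−3.0209)² + (+0.4521)² + (−1.7689)² + (+0.6901)² + (+0.9461)² + (+1.3371)² + (−1.4679)² + (+0.2471)² + (+2.5851)² = 24.5169
Variance = 24.5169 / 8 = 3.0646
SE* = √3.0646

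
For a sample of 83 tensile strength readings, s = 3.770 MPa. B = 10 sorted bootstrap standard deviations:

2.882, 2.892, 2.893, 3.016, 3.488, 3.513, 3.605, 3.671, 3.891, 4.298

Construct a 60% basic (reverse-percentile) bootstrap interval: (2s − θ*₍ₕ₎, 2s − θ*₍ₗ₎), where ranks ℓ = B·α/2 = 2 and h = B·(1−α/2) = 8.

(3.869, 4.648)

Percentile endpoints at ranks 2 and 8: θ*₍2₎ = 2.892, θ*₍8₎ = 3.671.
Basic interval reflects these around s:
  lower = 2 × 3.770 − 3.671 = 3.869
  upper = 2 × 3.770 − 2.892 = 4.648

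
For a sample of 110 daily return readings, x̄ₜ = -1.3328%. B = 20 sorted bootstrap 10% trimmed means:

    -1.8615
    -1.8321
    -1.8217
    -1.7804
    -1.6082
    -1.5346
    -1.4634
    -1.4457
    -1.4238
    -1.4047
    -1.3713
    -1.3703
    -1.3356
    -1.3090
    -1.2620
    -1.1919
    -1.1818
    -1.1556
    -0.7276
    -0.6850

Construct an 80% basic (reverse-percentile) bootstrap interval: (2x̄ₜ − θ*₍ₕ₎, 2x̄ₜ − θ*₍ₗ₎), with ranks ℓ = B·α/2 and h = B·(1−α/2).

(-1.5100, -0.8335)

Percentile endpoints at ranks 2 and 18: θ*₍2₎ = -1.8321, θ*₍18₎ = -1.1556.
Basic interval reflects these around x̄ₜ:
  lower = 2 × -1.3328 − -1.1556 = -1.5100
  upper = 2 × -1.3328 − -1.8321 = -0.8335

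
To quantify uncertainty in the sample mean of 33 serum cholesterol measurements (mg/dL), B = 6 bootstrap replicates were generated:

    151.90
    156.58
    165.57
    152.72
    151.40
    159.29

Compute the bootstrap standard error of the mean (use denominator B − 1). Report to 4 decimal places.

Bootstrap SE is the standard deviation of the 6 replicate means.
Mean of replicates: (151.90 + 156.58 + 165.57 + 152.72 + 151.40 + 159.29) / 6 = 937.46000 / 6 = 156.24333
Sum of squared deviations: (−4.34333)² + (+0.33667)² + (+9.32667)² + (−3.52333)² + (−4.84333)² + (+3.04667)² = 151.11853
Variance = 151.11853 / 5 = 30.22371
SE* = √30.22371

SE* = 5.4976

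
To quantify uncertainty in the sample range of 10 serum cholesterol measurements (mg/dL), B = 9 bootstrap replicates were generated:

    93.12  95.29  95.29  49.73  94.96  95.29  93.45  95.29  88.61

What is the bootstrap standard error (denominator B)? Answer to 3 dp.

SE* = 14.035

Bootstrap SE is the standard deviation of the 9 replicate ranges.
Mean of replicates: (93.12 + 95.29 + 95.29 + 49.73 + 94.96 + 95.29 + 93.45 + 95.29 + 88.61) / 9 = 801.0300 / 9 = 89.0033
Sum of squared deviations: (+4.1167)² + (+6.2867)² + (+6.2867)² + (−39.2733)² + (+5.9567)² + (+6.2867)² + (+4.4467)² + (+6.2867)² + (−0.3933)² = 1772.8398
Variance = 1772.8398 / 9 = 196.9822
SE* = √196.9822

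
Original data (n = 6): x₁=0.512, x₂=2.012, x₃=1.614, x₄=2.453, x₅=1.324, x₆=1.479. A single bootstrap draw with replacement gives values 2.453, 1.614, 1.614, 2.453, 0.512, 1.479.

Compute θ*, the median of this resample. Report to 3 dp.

θ* = 1.614

Sorted: 0.512, 1.479, 1.614, 1.614, 2.453, 2.453
Median = average of the two middle values = 1.614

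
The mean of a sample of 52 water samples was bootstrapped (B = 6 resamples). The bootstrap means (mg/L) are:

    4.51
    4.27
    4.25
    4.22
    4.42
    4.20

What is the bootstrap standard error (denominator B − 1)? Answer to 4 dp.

Bootstrap SE is the standard deviation of the 6 replicate means.
Mean of replicates: (4.51 + 4.27 + 4.25 + 4.22 + 4.42 + 4.20) / 6 = 25.87000 / 6 = 4.31167
Sum of squared deviations: (+0.19833)² + (−0.04167)² + (−0.06167)² + (−0.09167)² + (+0.10833)² + (−0.11167)² = 0.07748
Variance = 0.07748 / 5 = 0.01550
SE* = √0.01550

SE* = 0.1245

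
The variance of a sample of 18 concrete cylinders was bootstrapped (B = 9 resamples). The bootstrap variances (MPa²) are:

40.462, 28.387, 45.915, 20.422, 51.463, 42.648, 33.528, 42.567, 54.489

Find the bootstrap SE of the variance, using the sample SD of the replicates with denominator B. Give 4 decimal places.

Bootstrap SE is the standard deviation of the 9 replicate variances.
Mean of replicates: (40.462 + 28.387 + 45.915 + 20.422 + 51.463 + 42.648 + 33.528 + 42.567 + 54.489) / 9 = 359.88100 / 9 = 39.98678
Sum of squared deviations: (+0.47522)² + (−11.59978)² + (+5.92822)² + (−19.56478)² + (+11.47622)² + (+2.66122)² + (−6.45878)² + (+2.58022)² + (+14.50222)² = 950.17862
Variance = 950.17862 / 9 = 105.57540
SE* = √105.57540

SE* = 10.2750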